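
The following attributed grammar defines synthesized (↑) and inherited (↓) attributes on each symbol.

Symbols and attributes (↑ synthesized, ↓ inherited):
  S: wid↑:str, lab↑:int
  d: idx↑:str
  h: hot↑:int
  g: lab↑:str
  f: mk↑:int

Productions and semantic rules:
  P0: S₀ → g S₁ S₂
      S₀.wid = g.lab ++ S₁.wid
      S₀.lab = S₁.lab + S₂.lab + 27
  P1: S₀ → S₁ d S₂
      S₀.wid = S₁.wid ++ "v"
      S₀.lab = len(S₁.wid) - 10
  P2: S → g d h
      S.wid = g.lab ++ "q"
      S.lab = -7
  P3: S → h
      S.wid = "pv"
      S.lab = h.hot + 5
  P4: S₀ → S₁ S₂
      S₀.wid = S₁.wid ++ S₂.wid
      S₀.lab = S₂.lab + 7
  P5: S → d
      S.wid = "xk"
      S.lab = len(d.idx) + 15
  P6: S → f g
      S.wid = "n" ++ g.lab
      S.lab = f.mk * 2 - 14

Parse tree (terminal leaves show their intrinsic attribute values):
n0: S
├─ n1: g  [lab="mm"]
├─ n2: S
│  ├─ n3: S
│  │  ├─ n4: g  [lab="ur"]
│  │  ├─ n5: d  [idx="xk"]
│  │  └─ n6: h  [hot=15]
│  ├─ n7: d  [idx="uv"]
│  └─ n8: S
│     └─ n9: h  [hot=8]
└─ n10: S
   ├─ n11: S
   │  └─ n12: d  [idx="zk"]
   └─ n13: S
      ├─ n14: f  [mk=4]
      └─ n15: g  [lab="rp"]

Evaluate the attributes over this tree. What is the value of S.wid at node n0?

1. n1.lab = "mm"  [terminal]
2. n4.lab = "ur"  [terminal]
3. n5.idx = "xk"  [terminal]
4. n6.hot = 15  [terminal]
5. n3.wid = "urq"  [g.lab ++ "q"]
6. n3.lab = -7  [-7]
7. n7.idx = "uv"  [terminal]
8. n9.hot = 8  [terminal]
9. n8.wid = "pv"  ["pv"]
10. n8.lab = 13  [h.hot + 5]
11. n2.wid = "urqv"  [S₁.wid ++ "v"]
12. n2.lab = -7  [len(S₁.wid) - 10]
13. n12.idx = "zk"  [terminal]
14. n11.wid = "xk"  ["xk"]
15. n11.lab = 17  [len(d.idx) + 15]
16. n14.mk = 4  [terminal]
17. n15.lab = "rp"  [terminal]
18. n13.wid = "nrp"  ["n" ++ g.lab]
19. n13.lab = -6  [f.mk * 2 - 14]
20. n10.wid = "xknrp"  [S₁.wid ++ S₂.wid]
21. n10.lab = 1  [S₂.lab + 7]
22. n0.wid = "mmurqv"  [g.lab ++ S₁.wid]
23. n0.lab = 21  [S₁.lab + S₂.lab + 27]

"mmurqv"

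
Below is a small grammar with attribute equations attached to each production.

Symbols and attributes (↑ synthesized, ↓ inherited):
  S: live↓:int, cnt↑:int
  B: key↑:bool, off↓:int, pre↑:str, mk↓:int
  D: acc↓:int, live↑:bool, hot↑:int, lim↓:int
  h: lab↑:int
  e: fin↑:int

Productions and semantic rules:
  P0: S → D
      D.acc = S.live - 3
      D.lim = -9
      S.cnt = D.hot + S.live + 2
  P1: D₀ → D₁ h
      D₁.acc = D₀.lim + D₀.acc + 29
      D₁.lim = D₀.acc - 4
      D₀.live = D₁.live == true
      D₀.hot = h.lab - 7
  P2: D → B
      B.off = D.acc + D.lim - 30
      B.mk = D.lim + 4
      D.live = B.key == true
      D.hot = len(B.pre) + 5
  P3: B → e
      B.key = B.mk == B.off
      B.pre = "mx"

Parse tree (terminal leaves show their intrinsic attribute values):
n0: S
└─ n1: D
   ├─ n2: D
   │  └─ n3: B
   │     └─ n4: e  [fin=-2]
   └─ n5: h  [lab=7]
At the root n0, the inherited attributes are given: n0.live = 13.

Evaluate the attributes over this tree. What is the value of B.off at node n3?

1. n0.live = 13  [given at root]
2. n1.acc = 10  [S.live - 3]
3. n1.lim = -9  [-9]
4. n2.acc = 30  [D₀.lim + D₀.acc + 29]
5. n2.lim = 6  [D₀.acc - 4]
6. n3.off = 6  [D.acc + D.lim - 30]
7. n3.mk = 10  [D.lim + 4]
8. n4.fin = -2  [terminal]
9. n3.key = false  [B.mk == B.off]
10. n3.pre = "mx"  ["mx"]
11. n2.live = false  [B.key == true]
12. n2.hot = 7  [len(B.pre) + 5]
13. n5.lab = 7  [terminal]
14. n1.live = false  [D₁.live == true]
15. n1.hot = 0  [h.lab - 7]
16. n0.cnt = 15  [D.hot + S.live + 2]

6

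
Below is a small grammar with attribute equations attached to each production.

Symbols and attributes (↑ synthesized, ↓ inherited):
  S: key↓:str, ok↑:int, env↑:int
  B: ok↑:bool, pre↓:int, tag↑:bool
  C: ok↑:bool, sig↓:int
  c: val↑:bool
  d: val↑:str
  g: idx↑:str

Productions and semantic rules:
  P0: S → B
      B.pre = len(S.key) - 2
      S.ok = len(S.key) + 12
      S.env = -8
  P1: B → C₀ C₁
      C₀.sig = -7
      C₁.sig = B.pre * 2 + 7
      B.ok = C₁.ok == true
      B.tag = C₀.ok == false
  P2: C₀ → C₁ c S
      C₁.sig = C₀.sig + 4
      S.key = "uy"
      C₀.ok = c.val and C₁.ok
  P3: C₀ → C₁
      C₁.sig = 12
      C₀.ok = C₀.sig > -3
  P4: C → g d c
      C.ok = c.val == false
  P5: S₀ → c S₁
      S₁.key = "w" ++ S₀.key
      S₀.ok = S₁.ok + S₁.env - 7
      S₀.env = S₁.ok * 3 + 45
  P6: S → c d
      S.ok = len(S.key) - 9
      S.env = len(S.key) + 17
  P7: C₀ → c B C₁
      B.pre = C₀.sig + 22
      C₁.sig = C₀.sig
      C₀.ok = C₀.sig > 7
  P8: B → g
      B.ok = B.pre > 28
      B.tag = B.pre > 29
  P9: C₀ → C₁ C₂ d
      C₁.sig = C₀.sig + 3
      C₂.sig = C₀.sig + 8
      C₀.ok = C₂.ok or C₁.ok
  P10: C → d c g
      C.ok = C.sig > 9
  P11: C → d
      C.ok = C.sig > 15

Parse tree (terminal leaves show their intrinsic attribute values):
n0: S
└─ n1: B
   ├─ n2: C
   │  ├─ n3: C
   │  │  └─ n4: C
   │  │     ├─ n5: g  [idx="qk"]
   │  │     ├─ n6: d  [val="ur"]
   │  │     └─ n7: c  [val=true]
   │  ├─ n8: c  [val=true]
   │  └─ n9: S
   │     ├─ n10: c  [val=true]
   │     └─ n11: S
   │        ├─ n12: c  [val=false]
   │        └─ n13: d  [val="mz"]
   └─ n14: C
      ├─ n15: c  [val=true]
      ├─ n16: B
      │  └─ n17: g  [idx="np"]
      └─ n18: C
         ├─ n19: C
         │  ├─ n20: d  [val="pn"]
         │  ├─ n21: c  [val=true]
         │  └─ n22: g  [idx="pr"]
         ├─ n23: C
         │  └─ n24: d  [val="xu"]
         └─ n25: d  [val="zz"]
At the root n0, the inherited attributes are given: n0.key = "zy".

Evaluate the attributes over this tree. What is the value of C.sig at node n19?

1. n0.key = "zy"  [given at root]
2. n1.pre = 0  [len(S.key) - 2]
3. n2.sig = -7  [-7]
4. n3.sig = -3  [C₀.sig + 4]
5. n4.sig = 12  [12]
6. n5.idx = "qk"  [terminal]
7. n6.val = "ur"  [terminal]
8. n7.val = true  [terminal]
9. n4.ok = false  [c.val == false]
10. n3.ok = false  [C₀.sig > -3]
11. n8.val = true  [terminal]
12. n9.key = "uy"  ["uy"]
13. n10.val = true  [terminal]
14. n11.key = "wuy"  ["w" ++ S₀.key]
15. n12.val = false  [terminal]
16. n13.val = "mz"  [terminal]
17. n11.ok = -6  [len(S.key) - 9]
18. n11.env = 20  [len(S.key) + 17]
19. n9.ok = 7  [S₁.ok + S₁.env - 7]
20. n9.env = 27  [S₁.ok * 3 + 45]
21. n2.ok = false  [c.val and C₁.ok]
22. n14.sig = 7  [B.pre * 2 + 7]
23. n15.val = true  [terminal]
24. n16.pre = 29  [C₀.sig + 22]
25. n17.idx = "np"  [terminal]
26. n16.ok = true  [B.pre > 28]
27. n16.tag = false  [B.pre > 29]
28. n18.sig = 7  [C₀.sig]
29. n19.sig = 10  [C₀.sig + 3]
30. n20.val = "pn"  [terminal]
31. n21.val = true  [terminal]
32. n22.idx = "pr"  [terminal]
33. n19.ok = true  [C.sig > 9]
34. n23.sig = 15  [C₀.sig + 8]
35. n24.val = "xu"  [terminal]
36. n23.ok = false  [C.sig > 15]
37. n25.val = "zz"  [terminal]
38. n18.ok = true  [C₂.ok or C₁.ok]
39. n14.ok = false  [C₀.sig > 7]
40. n1.ok = false  [C₁.ok == true]
41. n1.tag = true  [C₀.ok == false]
42. n0.ok = 14  [len(S.key) + 12]
43. n0.env = -8  [-8]

10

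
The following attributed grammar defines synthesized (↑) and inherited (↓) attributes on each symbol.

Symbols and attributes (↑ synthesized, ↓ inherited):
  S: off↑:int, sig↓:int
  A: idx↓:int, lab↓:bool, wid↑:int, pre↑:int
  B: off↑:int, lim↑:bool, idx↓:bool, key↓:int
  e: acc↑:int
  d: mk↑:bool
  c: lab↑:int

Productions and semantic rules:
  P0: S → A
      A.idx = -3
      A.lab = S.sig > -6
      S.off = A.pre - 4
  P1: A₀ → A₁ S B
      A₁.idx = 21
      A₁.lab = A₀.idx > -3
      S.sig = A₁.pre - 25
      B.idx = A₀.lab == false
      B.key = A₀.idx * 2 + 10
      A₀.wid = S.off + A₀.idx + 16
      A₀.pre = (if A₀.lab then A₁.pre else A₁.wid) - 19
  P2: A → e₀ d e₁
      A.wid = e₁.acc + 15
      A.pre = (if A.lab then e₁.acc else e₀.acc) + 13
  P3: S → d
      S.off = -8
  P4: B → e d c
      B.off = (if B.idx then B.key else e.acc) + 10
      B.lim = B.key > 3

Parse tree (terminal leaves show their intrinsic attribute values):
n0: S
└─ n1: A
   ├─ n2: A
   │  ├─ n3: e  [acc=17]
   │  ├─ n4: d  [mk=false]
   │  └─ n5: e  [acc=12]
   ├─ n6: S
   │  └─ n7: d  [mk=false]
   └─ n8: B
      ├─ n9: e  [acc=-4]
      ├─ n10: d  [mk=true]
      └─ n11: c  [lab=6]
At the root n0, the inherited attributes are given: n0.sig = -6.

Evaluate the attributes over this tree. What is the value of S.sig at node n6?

5

1. n0.sig = -6  [given at root]
2. n1.idx = -3  [-3]
3. n1.lab = false  [S.sig > -6]
4. n2.idx = 21  [21]
5. n2.lab = false  [A₀.idx > -3]
6. n3.acc = 17  [terminal]
7. n4.mk = false  [terminal]
8. n5.acc = 12  [terminal]
9. n2.wid = 27  [e₁.acc + 15]
10. n2.pre = 30  [(if A.lab then e₁.acc else e₀.acc) + 13]
11. n6.sig = 5  [A₁.pre - 25]
12. n7.mk = false  [terminal]
13. n6.off = -8  [-8]
14. n8.idx = true  [A₀.lab == false]
15. n8.key = 4  [A₀.idx * 2 + 10]
16. n9.acc = -4  [terminal]
17. n10.mk = true  [terminal]
18. n11.lab = 6  [terminal]
19. n8.off = 14  [(if B.idx then B.key else e.acc) + 10]
20. n8.lim = true  [B.key > 3]
21. n1.wid = 5  [S.off + A₀.idx + 16]
22. n1.pre = 8  [(if A₀.lab then A₁.pre else A₁.wid) - 19]
23. n0.off = 4  [A.pre - 4]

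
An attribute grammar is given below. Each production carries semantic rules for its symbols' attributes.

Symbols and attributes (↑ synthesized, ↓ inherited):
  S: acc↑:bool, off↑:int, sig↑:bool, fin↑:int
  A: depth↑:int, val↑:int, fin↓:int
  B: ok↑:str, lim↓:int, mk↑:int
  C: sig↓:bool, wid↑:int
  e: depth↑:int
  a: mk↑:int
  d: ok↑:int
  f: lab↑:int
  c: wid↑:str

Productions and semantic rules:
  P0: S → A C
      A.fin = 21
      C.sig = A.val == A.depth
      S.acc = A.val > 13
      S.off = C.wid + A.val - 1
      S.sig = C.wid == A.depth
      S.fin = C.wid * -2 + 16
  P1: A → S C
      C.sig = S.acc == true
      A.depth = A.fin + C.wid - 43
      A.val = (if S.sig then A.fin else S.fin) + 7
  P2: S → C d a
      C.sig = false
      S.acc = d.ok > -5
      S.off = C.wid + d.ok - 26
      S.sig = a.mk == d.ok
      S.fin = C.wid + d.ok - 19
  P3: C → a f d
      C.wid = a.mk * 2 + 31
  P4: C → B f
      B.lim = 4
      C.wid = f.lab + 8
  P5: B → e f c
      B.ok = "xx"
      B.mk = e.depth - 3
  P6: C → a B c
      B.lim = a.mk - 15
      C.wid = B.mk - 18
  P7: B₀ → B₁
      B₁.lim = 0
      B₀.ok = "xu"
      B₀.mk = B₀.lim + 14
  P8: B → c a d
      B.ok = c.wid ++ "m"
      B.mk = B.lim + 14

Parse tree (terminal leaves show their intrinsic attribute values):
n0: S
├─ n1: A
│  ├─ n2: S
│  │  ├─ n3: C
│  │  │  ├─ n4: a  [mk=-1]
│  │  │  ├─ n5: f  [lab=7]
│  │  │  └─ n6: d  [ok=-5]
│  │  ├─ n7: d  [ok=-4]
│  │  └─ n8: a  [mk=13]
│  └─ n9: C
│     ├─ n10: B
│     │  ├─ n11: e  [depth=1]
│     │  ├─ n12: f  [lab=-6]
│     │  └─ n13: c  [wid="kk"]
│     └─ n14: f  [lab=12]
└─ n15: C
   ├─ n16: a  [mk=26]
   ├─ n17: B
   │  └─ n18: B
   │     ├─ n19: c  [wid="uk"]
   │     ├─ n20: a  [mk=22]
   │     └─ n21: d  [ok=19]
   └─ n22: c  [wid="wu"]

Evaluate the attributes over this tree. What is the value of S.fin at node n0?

1. n1.fin = 21  [21]
2. n3.sig = false  [false]
3. n4.mk = -1  [terminal]
4. n5.lab = 7  [terminal]
5. n6.ok = -5  [terminal]
6. n3.wid = 29  [a.mk * 2 + 31]
7. n7.ok = -4  [terminal]
8. n8.mk = 13  [terminal]
9. n2.acc = true  [d.ok > -5]
10. n2.off = -1  [C.wid + d.ok - 26]
11. n2.sig = false  [a.mk == d.ok]
12. n2.fin = 6  [C.wid + d.ok - 19]
13. n9.sig = true  [S.acc == true]
14. n10.lim = 4  [4]
15. n11.depth = 1  [terminal]
16. n12.lab = -6  [terminal]
17. n13.wid = "kk"  [terminal]
18. n10.ok = "xx"  ["xx"]
19. n10.mk = -2  [e.depth - 3]
20. n14.lab = 12  [terminal]
21. n9.wid = 20  [f.lab + 8]
22. n1.depth = -2  [A.fin + C.wid - 43]
23. n1.val = 13  [(if S.sig then A.fin else S.fin) + 7]
24. n15.sig = false  [A.val == A.depth]
25. n16.mk = 26  [terminal]
26. n17.lim = 11  [a.mk - 15]
27. n18.lim = 0  [0]
28. n19.wid = "uk"  [terminal]
29. n20.mk = 22  [terminal]
30. n21.ok = 19  [terminal]
31. n18.ok = "ukm"  [c.wid ++ "m"]
32. n18.mk = 14  [B.lim + 14]
33. n17.ok = "xu"  ["xu"]
34. n17.mk = 25  [B₀.lim + 14]
35. n22.wid = "wu"  [terminal]
36. n15.wid = 7  [B.mk - 18]
37. n0.acc = false  [A.val > 13]
38. n0.off = 19  [C.wid + A.val - 1]
39. n0.sig = false  [C.wid == A.depth]
40. n0.fin = 2  [C.wid * -2 + 16]

2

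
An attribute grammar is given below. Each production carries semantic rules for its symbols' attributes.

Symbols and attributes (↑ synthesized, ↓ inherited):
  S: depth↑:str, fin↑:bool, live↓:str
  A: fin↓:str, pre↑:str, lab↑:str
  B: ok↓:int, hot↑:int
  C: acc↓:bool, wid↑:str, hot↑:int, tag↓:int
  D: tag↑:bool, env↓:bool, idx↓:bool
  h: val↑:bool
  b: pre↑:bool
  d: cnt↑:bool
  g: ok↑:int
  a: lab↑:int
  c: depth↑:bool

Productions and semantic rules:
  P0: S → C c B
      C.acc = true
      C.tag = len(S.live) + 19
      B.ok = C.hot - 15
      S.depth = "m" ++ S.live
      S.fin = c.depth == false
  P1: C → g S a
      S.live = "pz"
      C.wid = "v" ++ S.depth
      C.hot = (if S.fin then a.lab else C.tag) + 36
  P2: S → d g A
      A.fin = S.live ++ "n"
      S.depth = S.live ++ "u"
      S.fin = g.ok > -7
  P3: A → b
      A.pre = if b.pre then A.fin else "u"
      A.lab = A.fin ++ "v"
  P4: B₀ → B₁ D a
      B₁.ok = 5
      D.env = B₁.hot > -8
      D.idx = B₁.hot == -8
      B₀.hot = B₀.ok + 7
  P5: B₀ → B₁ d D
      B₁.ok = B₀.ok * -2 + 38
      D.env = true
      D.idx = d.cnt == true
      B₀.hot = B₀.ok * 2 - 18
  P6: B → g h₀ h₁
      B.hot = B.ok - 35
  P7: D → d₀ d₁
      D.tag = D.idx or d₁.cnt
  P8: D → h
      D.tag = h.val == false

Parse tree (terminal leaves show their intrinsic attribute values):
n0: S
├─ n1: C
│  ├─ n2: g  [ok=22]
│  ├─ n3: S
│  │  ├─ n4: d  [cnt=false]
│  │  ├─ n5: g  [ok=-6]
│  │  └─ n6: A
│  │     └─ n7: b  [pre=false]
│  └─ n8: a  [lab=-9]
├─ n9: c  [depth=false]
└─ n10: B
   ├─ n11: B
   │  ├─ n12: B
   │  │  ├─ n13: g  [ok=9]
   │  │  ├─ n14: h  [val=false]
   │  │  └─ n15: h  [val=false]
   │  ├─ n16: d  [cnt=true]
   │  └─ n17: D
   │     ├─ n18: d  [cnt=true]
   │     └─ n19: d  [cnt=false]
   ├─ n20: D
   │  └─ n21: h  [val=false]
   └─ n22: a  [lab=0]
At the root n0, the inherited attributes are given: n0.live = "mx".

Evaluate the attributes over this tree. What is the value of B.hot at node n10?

1. n0.live = "mx"  [given at root]
2. n1.acc = true  [true]
3. n1.tag = 21  [len(S.live) + 19]
4. n2.ok = 22  [terminal]
5. n3.live = "pz"  ["pz"]
6. n4.cnt = false  [terminal]
7. n5.ok = -6  [terminal]
8. n6.fin = "pzn"  [S.live ++ "n"]
9. n7.pre = false  [terminal]
10. n6.pre = "u"  [if b.pre then A.fin else "u"]
11. n6.lab = "pznv"  [A.fin ++ "v"]
12. n3.depth = "pzu"  [S.live ++ "u"]
13. n3.fin = true  [g.ok > -7]
14. n8.lab = -9  [terminal]
15. n1.wid = "vpzu"  ["v" ++ S.depth]
16. n1.hot = 27  [(if S.fin then a.lab else C.tag) + 36]
17. n9.depth = false  [terminal]
18. n10.ok = 12  [C.hot - 15]
19. n11.ok = 5  [5]
20. n12.ok = 28  [B₀.ok * -2 + 38]
21. n13.ok = 9  [terminal]
22. n14.val = false  [terminal]
23. n15.val = false  [terminal]
24. n12.hot = -7  [B.ok - 35]
25. n16.cnt = true  [terminal]
26. n17.env = true  [true]
27. n17.idx = true  [d.cnt == true]
28. n18.cnt = true  [terminal]
29. n19.cnt = false  [terminal]
30. n17.tag = true  [D.idx or d₁.cnt]
31. n11.hot = -8  [B₀.ok * 2 - 18]
32. n20.env = false  [B₁.hot > -8]
33. n20.idx = true  [B₁.hot == -8]
34. n21.val = false  [terminal]
35. n20.tag = true  [h.val == false]
36. n22.lab = 0  [terminal]
37. n10.hot = 19  [B₀.ok + 7]
38. n0.depth = "mmx"  ["m" ++ S.live]
39. n0.fin = true  [c.depth == false]

19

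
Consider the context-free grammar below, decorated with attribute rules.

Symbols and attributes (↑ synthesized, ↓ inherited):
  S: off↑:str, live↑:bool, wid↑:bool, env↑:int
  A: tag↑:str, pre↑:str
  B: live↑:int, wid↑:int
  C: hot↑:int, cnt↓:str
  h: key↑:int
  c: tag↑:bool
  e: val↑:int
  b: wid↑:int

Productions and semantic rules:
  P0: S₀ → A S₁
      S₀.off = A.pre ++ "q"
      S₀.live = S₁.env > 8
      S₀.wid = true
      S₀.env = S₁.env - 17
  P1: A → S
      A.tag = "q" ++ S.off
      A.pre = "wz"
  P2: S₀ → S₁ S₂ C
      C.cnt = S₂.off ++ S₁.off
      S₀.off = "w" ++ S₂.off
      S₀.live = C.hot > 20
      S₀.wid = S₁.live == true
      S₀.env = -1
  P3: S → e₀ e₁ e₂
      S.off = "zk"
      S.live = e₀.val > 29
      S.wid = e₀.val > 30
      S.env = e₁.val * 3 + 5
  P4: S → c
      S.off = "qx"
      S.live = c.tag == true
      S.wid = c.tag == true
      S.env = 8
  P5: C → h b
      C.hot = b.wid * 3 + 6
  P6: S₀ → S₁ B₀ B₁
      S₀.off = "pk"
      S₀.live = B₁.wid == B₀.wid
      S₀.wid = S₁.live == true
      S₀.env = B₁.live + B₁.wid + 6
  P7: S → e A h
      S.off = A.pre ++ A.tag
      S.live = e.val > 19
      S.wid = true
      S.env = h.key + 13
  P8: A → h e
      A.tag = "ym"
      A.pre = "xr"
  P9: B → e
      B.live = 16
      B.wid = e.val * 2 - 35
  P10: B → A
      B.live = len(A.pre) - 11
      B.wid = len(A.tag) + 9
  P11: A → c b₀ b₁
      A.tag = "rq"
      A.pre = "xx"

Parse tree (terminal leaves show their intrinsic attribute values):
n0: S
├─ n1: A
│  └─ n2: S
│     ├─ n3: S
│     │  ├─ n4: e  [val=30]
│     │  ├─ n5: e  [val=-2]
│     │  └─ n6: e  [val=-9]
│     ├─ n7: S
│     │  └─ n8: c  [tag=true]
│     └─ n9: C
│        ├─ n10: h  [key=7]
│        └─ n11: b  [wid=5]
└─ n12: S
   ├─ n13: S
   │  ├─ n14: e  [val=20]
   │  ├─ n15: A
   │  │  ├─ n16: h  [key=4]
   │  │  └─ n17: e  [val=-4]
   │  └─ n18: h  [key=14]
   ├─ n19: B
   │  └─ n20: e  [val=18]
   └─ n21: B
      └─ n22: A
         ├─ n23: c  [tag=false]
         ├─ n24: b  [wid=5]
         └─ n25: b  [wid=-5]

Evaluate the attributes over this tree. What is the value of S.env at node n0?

-9

1. n4.val = 30  [terminal]
2. n5.val = -2  [terminal]
3. n6.val = -9  [terminal]
4. n3.off = "zk"  ["zk"]
5. n3.live = true  [e₀.val > 29]
6. n3.wid = false  [e₀.val > 30]
7. n3.env = -1  [e₁.val * 3 + 5]
8. n8.tag = true  [terminal]
9. n7.off = "qx"  ["qx"]
10. n7.live = true  [c.tag == true]
11. n7.wid = true  [c.tag == true]
12. n7.env = 8  [8]
13. n9.cnt = "qxzk"  [S₂.off ++ S₁.off]
14. n10.key = 7  [terminal]
15. n11.wid = 5  [terminal]
16. n9.hot = 21  [b.wid * 3 + 6]
17. n2.off = "wqx"  ["w" ++ S₂.off]
18. n2.live = true  [C.hot > 20]
19. n2.wid = true  [S₁.live == true]
20. n2.env = -1  [-1]
21. n1.tag = "qwqx"  ["q" ++ S.off]
22. n1.pre = "wz"  ["wz"]
23. n14.val = 20  [terminal]
24. n16.key = 4  [terminal]
25. n17.val = -4  [terminal]
26. n15.tag = "ym"  ["ym"]
27. n15.pre = "xr"  ["xr"]
28. n18.key = 14  [terminal]
29. n13.off = "xrym"  [A.pre ++ A.tag]
30. n13.live = true  [e.val > 19]
31. n13.wid = true  [true]
32. n13.env = 27  [h.key + 13]
33. n20.val = 18  [terminal]
34. n19.live = 16  [16]
35. n19.wid = 1  [e.val * 2 - 35]
36. n23.tag = false  [terminal]
37. n24.wid = 5  [terminal]
38. n25.wid = -5  [terminal]
39. n22.tag = "rq"  ["rq"]
40. n22.pre = "xx"  ["xx"]
41. n21.live = -9  [len(A.pre) - 11]
42. n21.wid = 11  [len(A.tag) + 9]
43. n12.off = "pk"  ["pk"]
44. n12.live = false  [B₁.wid == B₀.wid]
45. n12.wid = true  [S₁.live == true]
46. n12.env = 8  [B₁.live + B₁.wid + 6]
47. n0.off = "wzq"  [A.pre ++ "q"]
48. n0.live = false  [S₁.env > 8]
49. n0.wid = true  [true]
50. n0.env = -9  [S₁.env - 17]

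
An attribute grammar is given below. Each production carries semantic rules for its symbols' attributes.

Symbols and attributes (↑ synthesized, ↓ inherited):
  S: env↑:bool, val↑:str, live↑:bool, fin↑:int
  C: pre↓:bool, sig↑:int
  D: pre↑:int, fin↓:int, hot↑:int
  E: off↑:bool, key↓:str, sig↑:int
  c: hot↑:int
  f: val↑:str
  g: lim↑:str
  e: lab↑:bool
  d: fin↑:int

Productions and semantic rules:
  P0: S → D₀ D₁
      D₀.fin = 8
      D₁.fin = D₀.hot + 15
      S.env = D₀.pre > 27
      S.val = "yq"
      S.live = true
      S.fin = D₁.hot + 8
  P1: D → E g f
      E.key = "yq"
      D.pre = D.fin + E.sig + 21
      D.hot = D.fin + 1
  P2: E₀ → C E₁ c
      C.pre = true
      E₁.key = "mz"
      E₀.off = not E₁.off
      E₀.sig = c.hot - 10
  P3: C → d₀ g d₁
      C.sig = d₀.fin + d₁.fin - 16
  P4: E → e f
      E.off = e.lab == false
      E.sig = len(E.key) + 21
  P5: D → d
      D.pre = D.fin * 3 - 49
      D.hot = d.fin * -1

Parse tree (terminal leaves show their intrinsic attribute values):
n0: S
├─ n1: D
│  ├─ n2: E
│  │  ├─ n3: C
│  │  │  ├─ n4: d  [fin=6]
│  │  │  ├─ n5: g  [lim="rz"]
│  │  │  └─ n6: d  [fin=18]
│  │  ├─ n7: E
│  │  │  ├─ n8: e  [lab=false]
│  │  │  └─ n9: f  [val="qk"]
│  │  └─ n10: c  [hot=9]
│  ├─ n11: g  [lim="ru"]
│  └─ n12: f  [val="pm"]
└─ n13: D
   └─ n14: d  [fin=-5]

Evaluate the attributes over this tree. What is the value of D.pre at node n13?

1. n1.fin = 8  [8]
2. n2.key = "yq"  ["yq"]
3. n3.pre = true  [true]
4. n4.fin = 6  [terminal]
5. n5.lim = "rz"  [terminal]
6. n6.fin = 18  [terminal]
7. n3.sig = 8  [d₀.fin + d₁.fin - 16]
8. n7.key = "mz"  ["mz"]
9. n8.lab = false  [terminal]
10. n9.val = "qk"  [terminal]
11. n7.off = true  [e.lab == false]
12. n7.sig = 23  [len(E.key) + 21]
13. n10.hot = 9  [terminal]
14. n2.off = false  [not E₁.off]
15. n2.sig = -1  [c.hot - 10]
16. n11.lim = "ru"  [terminal]
17. n12.val = "pm"  [terminal]
18. n1.pre = 28  [D.fin + E.sig + 21]
19. n1.hot = 9  [D.fin + 1]
20. n13.fin = 24  [D₀.hot + 15]
21. n14.fin = -5  [terminal]
22. n13.pre = 23  [D.fin * 3 - 49]
23. n13.hot = 5  [d.fin * -1]
24. n0.env = true  [D₀.pre > 27]
25. n0.val = "yq"  ["yq"]
26. n0.live = true  [true]
27. n0.fin = 13  [D₁.hot + 8]

23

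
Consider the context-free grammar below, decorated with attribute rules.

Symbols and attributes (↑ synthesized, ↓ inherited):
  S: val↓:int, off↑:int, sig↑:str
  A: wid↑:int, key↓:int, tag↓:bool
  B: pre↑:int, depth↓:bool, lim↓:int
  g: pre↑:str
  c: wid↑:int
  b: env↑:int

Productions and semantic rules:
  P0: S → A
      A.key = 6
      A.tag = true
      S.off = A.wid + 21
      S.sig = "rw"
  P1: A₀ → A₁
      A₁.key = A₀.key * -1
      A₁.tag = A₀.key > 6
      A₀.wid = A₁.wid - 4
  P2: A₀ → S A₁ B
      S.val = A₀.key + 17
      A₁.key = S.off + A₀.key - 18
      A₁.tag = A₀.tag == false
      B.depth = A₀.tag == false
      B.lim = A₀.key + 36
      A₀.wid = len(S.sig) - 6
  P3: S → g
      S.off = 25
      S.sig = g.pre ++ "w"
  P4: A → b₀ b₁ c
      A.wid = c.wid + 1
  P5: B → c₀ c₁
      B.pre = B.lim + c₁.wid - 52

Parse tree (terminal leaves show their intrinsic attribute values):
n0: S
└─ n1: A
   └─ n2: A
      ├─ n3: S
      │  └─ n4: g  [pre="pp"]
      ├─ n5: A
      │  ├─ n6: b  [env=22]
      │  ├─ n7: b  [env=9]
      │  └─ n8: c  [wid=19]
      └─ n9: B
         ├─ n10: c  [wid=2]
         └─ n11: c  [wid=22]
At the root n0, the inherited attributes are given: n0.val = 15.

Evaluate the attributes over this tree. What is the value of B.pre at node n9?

0

1. n0.val = 15  [given at root]
2. n1.key = 6  [6]
3. n1.tag = true  [true]
4. n2.key = -6  [A₀.key * -1]
5. n2.tag = false  [A₀.key > 6]
6. n3.val = 11  [A₀.key + 17]
7. n4.pre = "pp"  [terminal]
8. n3.off = 25  [25]
9. n3.sig = "ppw"  [g.pre ++ "w"]
10. n5.key = 1  [S.off + A₀.key - 18]
11. n5.tag = true  [A₀.tag == false]
12. n6.env = 22  [terminal]
13. n7.env = 9  [terminal]
14. n8.wid = 19  [terminal]
15. n5.wid = 20  [c.wid + 1]
16. n9.depth = true  [A₀.tag == false]
17. n9.lim = 30  [A₀.key + 36]
18. n10.wid = 2  [terminal]
19. n11.wid = 22  [terminal]
20. n9.pre = 0  [B.lim + c₁.wid - 52]
21. n2.wid = -3  [len(S.sig) - 6]
22. n1.wid = -7  [A₁.wid - 4]
23. n0.off = 14  [A.wid + 21]
24. n0.sig = "rw"  ["rw"]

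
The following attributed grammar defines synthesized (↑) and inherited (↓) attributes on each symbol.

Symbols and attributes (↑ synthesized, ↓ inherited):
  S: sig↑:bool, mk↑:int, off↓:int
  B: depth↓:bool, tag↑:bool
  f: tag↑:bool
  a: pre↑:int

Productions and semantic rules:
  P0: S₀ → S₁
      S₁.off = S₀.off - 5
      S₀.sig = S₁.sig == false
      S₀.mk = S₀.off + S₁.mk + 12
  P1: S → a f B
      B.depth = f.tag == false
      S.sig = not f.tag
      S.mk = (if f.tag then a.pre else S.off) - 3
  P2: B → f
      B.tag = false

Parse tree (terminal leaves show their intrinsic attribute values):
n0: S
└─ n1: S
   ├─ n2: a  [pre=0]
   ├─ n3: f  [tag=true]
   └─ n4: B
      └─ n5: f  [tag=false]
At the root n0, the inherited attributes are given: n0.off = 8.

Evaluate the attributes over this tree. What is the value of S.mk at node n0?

17

1. n0.off = 8  [given at root]
2. n1.off = 3  [S₀.off - 5]
3. n2.pre = 0  [terminal]
4. n3.tag = true  [terminal]
5. n4.depth = false  [f.tag == false]
6. n5.tag = false  [terminal]
7. n4.tag = false  [false]
8. n1.sig = false  [not f.tag]
9. n1.mk = -3  [(if f.tag then a.pre else S.off) - 3]
10. n0.sig = true  [S₁.sig == false]
11. n0.mk = 17  [S₀.off + S₁.mk + 12]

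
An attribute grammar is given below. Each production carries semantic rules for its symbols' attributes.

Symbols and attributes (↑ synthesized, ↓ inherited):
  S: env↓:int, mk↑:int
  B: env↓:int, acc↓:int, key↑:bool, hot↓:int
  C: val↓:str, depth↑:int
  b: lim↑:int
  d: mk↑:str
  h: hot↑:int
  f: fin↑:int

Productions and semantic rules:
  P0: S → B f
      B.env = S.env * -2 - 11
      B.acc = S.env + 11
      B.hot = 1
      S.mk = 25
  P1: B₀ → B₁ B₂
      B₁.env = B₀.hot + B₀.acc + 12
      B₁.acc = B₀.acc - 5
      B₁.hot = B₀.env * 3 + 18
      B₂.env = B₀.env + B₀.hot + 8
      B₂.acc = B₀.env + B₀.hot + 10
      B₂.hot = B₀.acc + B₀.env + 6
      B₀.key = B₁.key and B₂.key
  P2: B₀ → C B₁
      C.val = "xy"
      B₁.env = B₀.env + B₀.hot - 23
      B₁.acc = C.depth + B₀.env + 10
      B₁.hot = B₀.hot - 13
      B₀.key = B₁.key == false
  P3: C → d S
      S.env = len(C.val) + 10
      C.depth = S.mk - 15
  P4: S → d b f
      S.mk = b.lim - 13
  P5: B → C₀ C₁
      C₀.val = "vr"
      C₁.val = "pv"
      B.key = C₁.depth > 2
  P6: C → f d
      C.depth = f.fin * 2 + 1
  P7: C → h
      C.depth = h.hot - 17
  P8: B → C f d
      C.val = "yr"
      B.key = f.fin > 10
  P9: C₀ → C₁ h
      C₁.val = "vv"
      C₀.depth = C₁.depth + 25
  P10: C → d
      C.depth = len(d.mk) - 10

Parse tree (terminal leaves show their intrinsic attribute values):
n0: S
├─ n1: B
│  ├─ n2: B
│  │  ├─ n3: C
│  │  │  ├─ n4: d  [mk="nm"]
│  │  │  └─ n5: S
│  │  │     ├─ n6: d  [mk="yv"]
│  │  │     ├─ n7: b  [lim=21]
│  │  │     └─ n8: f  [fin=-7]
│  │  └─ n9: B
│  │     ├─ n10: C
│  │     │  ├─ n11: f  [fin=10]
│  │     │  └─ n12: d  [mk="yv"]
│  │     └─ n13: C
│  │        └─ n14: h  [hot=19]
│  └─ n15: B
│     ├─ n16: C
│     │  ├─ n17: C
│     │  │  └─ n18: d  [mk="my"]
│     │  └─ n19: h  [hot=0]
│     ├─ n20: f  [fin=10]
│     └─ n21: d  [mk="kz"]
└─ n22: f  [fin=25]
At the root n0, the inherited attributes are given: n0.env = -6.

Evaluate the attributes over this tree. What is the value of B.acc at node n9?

21

1. n0.env = -6  [given at root]
2. n1.env = 1  [S.env * -2 - 11]
3. n1.acc = 5  [S.env + 11]
4. n1.hot = 1  [1]
5. n2.env = 18  [B₀.hot + B₀.acc + 12]
6. n2.acc = 0  [B₀.acc - 5]
7. n2.hot = 21  [B₀.env * 3 + 18]
8. n3.val = "xy"  ["xy"]
9. n4.mk = "nm"  [terminal]
10. n5.env = 12  [len(C.val) + 10]
11. n6.mk = "yv"  [terminal]
12. n7.lim = 21  [terminal]
13. n8.fin = -7  [terminal]
14. n5.mk = 8  [b.lim - 13]
15. n3.depth = -7  [S.mk - 15]
16. n9.env = 16  [B₀.env + B₀.hot - 23]
17. n9.acc = 21  [C.depth + B₀.env + 10]
18. n9.hot = 8  [B₀.hot - 13]
19. n10.val = "vr"  ["vr"]
20. n11.fin = 10  [terminal]
21. n12.mk = "yv"  [terminal]
22. n10.depth = 21  [f.fin * 2 + 1]
23. n13.val = "pv"  ["pv"]
24. n14.hot = 19  [terminal]
25. n13.depth = 2  [h.hot - 17]
26. n9.key = false  [C₁.depth > 2]
27. n2.key = true  [B₁.key == false]
28. n15.env = 10  [B₀.env + B₀.hot + 8]
29. n15.acc = 12  [B₀.env + B₀.hot + 10]
30. n15.hot = 12  [B₀.acc + B₀.env + 6]
31. n16.val = "yr"  ["yr"]
32. n17.val = "vv"  ["vv"]
33. n18.mk = "my"  [terminal]
34. n17.depth = -8  [len(d.mk) - 10]
35. n19.hot = 0  [terminal]
36. n16.depth = 17  [C₁.depth + 25]
37. n20.fin = 10  [terminal]
38. n21.mk = "kz"  [terminal]
39. n15.key = false  [f.fin > 10]
40. n1.key = false  [B₁.key and B₂.key]
41. n22.fin = 25  [terminal]
42. n0.mk = 25  [25]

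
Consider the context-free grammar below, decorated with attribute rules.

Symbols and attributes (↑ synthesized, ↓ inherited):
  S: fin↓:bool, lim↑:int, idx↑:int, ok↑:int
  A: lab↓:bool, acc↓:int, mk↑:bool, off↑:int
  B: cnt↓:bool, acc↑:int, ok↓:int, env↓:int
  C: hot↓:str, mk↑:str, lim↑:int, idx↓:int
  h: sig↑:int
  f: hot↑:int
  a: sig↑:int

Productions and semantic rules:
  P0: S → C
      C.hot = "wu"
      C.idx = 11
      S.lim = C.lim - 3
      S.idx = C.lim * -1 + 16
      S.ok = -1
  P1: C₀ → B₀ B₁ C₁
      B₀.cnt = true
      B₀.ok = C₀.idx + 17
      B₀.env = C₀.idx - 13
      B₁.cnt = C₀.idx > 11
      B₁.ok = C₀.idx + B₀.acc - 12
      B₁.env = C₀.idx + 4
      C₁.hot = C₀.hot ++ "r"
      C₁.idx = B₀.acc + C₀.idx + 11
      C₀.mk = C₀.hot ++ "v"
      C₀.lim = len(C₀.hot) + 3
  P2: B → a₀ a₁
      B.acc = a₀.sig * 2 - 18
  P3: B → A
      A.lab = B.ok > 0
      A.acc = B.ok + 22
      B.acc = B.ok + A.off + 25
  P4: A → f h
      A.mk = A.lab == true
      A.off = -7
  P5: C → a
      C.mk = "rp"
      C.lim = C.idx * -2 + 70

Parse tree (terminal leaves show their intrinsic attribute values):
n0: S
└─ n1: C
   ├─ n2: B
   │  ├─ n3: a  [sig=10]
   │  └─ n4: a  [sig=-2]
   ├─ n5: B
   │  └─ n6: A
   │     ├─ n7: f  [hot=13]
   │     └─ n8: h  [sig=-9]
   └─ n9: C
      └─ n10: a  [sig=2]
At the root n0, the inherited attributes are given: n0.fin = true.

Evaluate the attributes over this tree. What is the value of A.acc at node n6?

1. n0.fin = true  [given at root]
2. n1.hot = "wu"  ["wu"]
3. n1.idx = 11  [11]
4. n2.cnt = true  [true]
5. n2.ok = 28  [C₀.idx + 17]
6. n2.env = -2  [C₀.idx - 13]
7. n3.sig = 10  [terminal]
8. n4.sig = -2  [terminal]
9. n2.acc = 2  [a₀.sig * 2 - 18]
10. n5.cnt = false  [C₀.idx > 11]
11. n5.ok = 1  [C₀.idx + B₀.acc - 12]
12. n5.env = 15  [C₀.idx + 4]
13. n6.lab = true  [B.ok > 0]
14. n6.acc = 23  [B.ok + 22]
15. n7.hot = 13  [terminal]
16. n8.sig = -9  [terminal]
17. n6.mk = true  [A.lab == true]
18. n6.off = -7  [-7]
19. n5.acc = 19  [B.ok + A.off + 25]
20. n9.hot = "wur"  [C₀.hot ++ "r"]
21. n9.idx = 24  [B₀.acc + C₀.idx + 11]
22. n10.sig = 2  [terminal]
23. n9.mk = "rp"  ["rp"]
24. n9.lim = 22  [C.idx * -2 + 70]
25. n1.mk = "wuv"  [C₀.hot ++ "v"]
26. n1.lim = 5  [len(C₀.hot) + 3]
27. n0.lim = 2  [C.lim - 3]
28. n0.idx = 11  [C.lim * -1 + 16]
29. n0.ok = -1  [-1]

23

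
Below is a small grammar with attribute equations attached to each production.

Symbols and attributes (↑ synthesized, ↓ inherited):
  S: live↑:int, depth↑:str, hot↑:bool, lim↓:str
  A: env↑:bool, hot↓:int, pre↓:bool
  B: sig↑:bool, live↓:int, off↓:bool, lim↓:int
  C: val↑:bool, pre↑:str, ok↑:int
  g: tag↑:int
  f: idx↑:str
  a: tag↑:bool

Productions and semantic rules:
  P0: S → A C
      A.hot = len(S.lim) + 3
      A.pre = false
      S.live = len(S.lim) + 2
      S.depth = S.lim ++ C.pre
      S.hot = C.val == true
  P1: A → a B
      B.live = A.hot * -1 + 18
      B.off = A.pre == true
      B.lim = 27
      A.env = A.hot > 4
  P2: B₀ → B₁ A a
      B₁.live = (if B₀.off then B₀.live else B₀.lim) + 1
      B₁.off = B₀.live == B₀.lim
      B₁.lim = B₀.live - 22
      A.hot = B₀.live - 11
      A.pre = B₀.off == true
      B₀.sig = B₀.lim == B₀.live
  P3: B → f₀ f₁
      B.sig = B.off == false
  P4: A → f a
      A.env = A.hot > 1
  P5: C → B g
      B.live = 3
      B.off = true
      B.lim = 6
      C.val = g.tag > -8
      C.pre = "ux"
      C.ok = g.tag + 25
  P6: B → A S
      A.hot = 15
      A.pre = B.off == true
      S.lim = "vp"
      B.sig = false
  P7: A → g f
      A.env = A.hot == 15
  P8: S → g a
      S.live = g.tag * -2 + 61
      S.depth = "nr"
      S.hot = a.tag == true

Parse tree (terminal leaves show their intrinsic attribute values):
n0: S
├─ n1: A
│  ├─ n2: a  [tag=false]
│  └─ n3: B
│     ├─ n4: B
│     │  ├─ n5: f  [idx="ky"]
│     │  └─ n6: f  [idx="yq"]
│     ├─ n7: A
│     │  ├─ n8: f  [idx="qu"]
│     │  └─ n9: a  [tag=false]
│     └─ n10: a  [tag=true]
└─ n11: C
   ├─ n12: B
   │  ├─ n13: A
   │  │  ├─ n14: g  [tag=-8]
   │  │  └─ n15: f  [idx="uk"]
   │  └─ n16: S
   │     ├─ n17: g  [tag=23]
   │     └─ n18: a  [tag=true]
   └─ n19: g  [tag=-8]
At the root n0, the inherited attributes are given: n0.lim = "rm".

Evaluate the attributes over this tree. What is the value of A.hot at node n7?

2

1. n0.lim = "rm"  [given at root]
2. n1.hot = 5  [len(S.lim) + 3]
3. n1.pre = false  [false]
4. n2.tag = false  [terminal]
5. n3.live = 13  [A.hot * -1 + 18]
6. n3.off = false  [A.pre == true]
7. n3.lim = 27  [27]
8. n4.live = 28  [(if B₀.off then B₀.live else B₀.lim) + 1]
9. n4.off = false  [B₀.live == B₀.lim]
10. n4.lim = -9  [B₀.live - 22]
11. n5.idx = "ky"  [terminal]
12. n6.idx = "yq"  [terminal]
13. n4.sig = true  [B.off == false]
14. n7.hot = 2  [B₀.live - 11]
15. n7.pre = false  [B₀.off == true]
16. n8.idx = "qu"  [terminal]
17. n9.tag = false  [terminal]
18. n7.env = true  [A.hot > 1]
19. n10.tag = true  [terminal]
20. n3.sig = false  [B₀.lim == B₀.live]
21. n1.env = true  [A.hot > 4]
22. n12.live = 3  [3]
23. n12.off = true  [true]
24. n12.lim = 6  [6]
25. n13.hot = 15  [15]
26. n13.pre = true  [B.off == true]
27. n14.tag = -8  [terminal]
28. n15.idx = "uk"  [terminal]
29. n13.env = true  [A.hot == 15]
30. n16.lim = "vp"  ["vp"]
31. n17.tag = 23  [terminal]
32. n18.tag = true  [terminal]
33. n16.live = 15  [g.tag * -2 + 61]
34. n16.depth = "nr"  ["nr"]
35. n16.hot = true  [a.tag == true]
36. n12.sig = false  [false]
37. n19.tag = -8  [terminal]
38. n11.val = false  [g.tag > -8]
39. n11.pre = "ux"  ["ux"]
40. n11.ok = 17  [g.tag + 25]
41. n0.live = 4  [len(S.lim) + 2]
42. n0.depth = "rmux"  [S.lim ++ C.pre]
43. n0.hot = false  [C.val == true]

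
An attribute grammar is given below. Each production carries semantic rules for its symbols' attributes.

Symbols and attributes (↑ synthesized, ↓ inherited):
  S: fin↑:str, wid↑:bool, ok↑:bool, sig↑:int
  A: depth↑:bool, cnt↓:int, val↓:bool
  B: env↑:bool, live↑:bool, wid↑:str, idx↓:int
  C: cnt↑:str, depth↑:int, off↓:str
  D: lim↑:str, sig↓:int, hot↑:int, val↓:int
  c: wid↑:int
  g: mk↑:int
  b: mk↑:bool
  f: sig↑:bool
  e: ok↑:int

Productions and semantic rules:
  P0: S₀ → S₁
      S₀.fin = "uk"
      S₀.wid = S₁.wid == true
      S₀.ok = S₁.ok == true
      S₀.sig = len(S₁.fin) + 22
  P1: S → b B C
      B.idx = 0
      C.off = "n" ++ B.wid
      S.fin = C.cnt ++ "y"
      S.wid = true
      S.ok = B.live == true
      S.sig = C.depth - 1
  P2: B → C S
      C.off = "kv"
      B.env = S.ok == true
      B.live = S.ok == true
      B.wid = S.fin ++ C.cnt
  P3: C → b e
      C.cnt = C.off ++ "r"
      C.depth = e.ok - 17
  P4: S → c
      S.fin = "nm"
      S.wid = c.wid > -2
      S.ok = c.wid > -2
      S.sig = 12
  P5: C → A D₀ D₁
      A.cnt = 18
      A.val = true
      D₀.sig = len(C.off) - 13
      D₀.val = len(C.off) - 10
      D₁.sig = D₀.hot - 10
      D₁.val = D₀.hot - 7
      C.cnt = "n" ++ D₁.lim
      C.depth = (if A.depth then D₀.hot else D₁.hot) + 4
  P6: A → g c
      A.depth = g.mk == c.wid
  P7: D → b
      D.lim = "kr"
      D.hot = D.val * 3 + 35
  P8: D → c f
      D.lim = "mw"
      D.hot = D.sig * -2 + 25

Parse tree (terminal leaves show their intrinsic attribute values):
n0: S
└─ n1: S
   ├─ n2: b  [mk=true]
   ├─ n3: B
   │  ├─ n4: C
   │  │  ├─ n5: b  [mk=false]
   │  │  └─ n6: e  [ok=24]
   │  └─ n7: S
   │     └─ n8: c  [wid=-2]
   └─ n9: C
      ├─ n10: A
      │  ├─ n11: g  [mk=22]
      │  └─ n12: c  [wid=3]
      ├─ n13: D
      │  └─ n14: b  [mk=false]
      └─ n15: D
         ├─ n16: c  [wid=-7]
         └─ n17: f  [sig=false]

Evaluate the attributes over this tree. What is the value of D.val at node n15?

16

1. n2.mk = true  [terminal]
2. n3.idx = 0  [0]
3. n4.off = "kv"  ["kv"]
4. n5.mk = false  [terminal]
5. n6.ok = 24  [terminal]
6. n4.cnt = "kvr"  [C.off ++ "r"]
7. n4.depth = 7  [e.ok - 17]
8. n8.wid = -2  [terminal]
9. n7.fin = "nm"  ["nm"]
10. n7.wid = false  [c.wid > -2]
11. n7.ok = false  [c.wid > -2]
12. n7.sig = 12  [12]
13. n3.env = false  [S.ok == true]
14. n3.live = false  [S.ok == true]
15. n3.wid = "nmkvr"  [S.fin ++ C.cnt]
16. n9.off = "nnmkvr"  ["n" ++ B.wid]
17. n10.cnt = 18  [18]
18. n10.val = true  [true]
19. n11.mk = 22  [terminal]
20. n12.wid = 3  [terminal]
21. n10.depth = false  [g.mk == c.wid]
22. n13.sig = -7  [len(C.off) - 13]
23. n13.val = -4  [len(C.off) - 10]
24. n14.mk = false  [terminal]
25. n13.lim = "kr"  ["kr"]
26. n13.hot = 23  [D.val * 3 + 35]
27. n15.sig = 13  [D₀.hot - 10]
28. n15.val = 16  [D₀.hot - 7]
29. n16.wid = -7  [terminal]
30. n17.sig = false  [terminal]
31. n15.lim = "mw"  ["mw"]
32. n15.hot = -1  [D.sig * -2 + 25]
33. n9.cnt = "nmw"  ["n" ++ D₁.lim]
34. n9.depth = 3  [(if A.depth then D₀.hot else D₁.hot) + 4]
35. n1.fin = "nmwy"  [C.cnt ++ "y"]
36. n1.wid = true  [true]
37. n1.ok = false  [B.live == true]
38. n1.sig = 2  [C.depth - 1]
39. n0.fin = "uk"  ["uk"]
40. n0.wid = true  [S₁.wid == true]
41. n0.ok = false  [S₁.ok == true]
42. n0.sig = 26  [len(S₁.fin) + 22]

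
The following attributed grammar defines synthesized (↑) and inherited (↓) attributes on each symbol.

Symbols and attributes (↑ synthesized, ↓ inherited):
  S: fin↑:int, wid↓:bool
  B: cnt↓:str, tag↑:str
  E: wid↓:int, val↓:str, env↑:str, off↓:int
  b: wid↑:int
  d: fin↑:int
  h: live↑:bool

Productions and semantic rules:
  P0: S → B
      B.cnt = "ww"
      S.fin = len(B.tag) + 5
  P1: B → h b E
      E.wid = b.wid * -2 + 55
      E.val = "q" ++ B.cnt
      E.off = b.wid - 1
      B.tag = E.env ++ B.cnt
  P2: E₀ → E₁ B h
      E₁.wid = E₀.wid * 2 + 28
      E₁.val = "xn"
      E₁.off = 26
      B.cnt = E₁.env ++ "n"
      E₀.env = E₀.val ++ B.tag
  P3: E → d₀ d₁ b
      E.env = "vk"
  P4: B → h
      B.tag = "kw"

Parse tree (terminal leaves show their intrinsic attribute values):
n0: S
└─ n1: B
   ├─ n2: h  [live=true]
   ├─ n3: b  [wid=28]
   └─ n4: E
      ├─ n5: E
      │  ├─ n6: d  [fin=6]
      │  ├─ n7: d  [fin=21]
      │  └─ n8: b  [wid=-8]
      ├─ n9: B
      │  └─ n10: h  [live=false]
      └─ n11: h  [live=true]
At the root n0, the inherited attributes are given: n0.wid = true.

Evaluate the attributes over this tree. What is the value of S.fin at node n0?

12

1. n0.wid = true  [given at root]
2. n1.cnt = "ww"  ["ww"]
3. n2.live = true  [terminal]
4. n3.wid = 28  [terminal]
5. n4.wid = -1  [b.wid * -2 + 55]
6. n4.val = "qww"  ["q" ++ B.cnt]
7. n4.off = 27  [b.wid - 1]
8. n5.wid = 26  [E₀.wid * 2 + 28]
9. n5.val = "xn"  ["xn"]
10. n5.off = 26  [26]
11. n6.fin = 6  [terminal]
12. n7.fin = 21  [terminal]
13. n8.wid = -8  [terminal]
14. n5.env = "vk"  ["vk"]
15. n9.cnt = "vkn"  [E₁.env ++ "n"]
16. n10.live = false  [terminal]
17. n9.tag = "kw"  ["kw"]
18. n11.live = true  [terminal]
19. n4.env = "qwwkw"  [E₀.val ++ B.tag]
20. n1.tag = "qwwkwww"  [E.env ++ B.cnt]
21. n0.fin = 12  [len(B.tag) + 5]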